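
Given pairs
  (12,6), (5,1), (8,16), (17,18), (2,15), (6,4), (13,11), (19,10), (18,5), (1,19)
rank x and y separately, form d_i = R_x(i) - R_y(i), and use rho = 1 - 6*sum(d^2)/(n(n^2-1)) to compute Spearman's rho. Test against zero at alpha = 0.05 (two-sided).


Step 1: Rank x and y separately (midranks; no ties here).
rank(x): 12->6, 5->3, 8->5, 17->8, 2->2, 6->4, 13->7, 19->10, 18->9, 1->1
rank(y): 6->4, 1->1, 16->8, 18->9, 15->7, 4->2, 11->6, 10->5, 5->3, 19->10
Step 2: d_i = R_x(i) - R_y(i); compute d_i^2.
  (6-4)^2=4, (3-1)^2=4, (5-8)^2=9, (8-9)^2=1, (2-7)^2=25, (4-2)^2=4, (7-6)^2=1, (10-5)^2=25, (9-3)^2=36, (1-10)^2=81
sum(d^2) = 190.
Step 3: rho = 1 - 6*190 / (10*(10^2 - 1)) = 1 - 1140/990 = -0.151515.
Step 4: Under H0, t = rho * sqrt((n-2)/(1-rho^2)) = -0.4336 ~ t(8).
Step 5: Two-sided p-value from the t-distribution with 8 df = 0.676065.
Step 6: alpha = 0.05. fail to reject H0.

rho = -0.1515, p = 0.676065, fail to reject H0 at alpha = 0.05.


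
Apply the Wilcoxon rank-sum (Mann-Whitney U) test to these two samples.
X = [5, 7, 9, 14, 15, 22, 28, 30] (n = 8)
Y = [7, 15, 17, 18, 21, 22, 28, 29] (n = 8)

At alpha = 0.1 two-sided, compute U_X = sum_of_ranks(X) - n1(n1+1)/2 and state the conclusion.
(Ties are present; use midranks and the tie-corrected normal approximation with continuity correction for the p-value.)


Step 1: Combine and sort all 16 observations; assign midranks.
sorted (value, group): (5,X), (7,X), (7,Y), (9,X), (14,X), (15,X), (15,Y), (17,Y), (18,Y), (21,Y), (22,X), (22,Y), (28,X), (28,Y), (29,Y), (30,X)
ranks: 5->1, 7->2.5, 7->2.5, 9->4, 14->5, 15->6.5, 15->6.5, 17->8, 18->9, 21->10, 22->11.5, 22->11.5, 28->13.5, 28->13.5, 29->15, 30->16
Step 2: Rank sum for X: R1 = 1 + 2.5 + 4 + 5 + 6.5 + 11.5 + 13.5 + 16 = 60.
Step 3: U_X = R1 - n1(n1+1)/2 = 60 - 8*9/2 = 60 - 36 = 24.
       U_Y = n1*n2 - U_X = 64 - 24 = 40.
Step 4: Ties are present, so use the tie-corrected normal approximation (with continuity correction) for the p-value.
Step 5: p-value = 0.429537; compare to alpha = 0.1. fail to reject H0.

U_X = 24, p = 0.429537, fail to reject H0 at alpha = 0.1.


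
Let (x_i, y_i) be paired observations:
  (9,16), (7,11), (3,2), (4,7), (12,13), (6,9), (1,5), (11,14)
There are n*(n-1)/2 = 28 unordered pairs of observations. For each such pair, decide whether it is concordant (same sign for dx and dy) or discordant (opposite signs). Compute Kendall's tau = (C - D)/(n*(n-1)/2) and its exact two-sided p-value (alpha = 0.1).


Step 1: Enumerate the 28 unordered pairs (i,j) with i<j and classify each by sign(x_j-x_i) * sign(y_j-y_i).
  (1,2):dx=-2,dy=-5->C; (1,3):dx=-6,dy=-14->C; (1,4):dx=-5,dy=-9->C; (1,5):dx=+3,dy=-3->D
  (1,6):dx=-3,dy=-7->C; (1,7):dx=-8,dy=-11->C; (1,8):dx=+2,dy=-2->D; (2,3):dx=-4,dy=-9->C
  (2,4):dx=-3,dy=-4->C; (2,5):dx=+5,dy=+2->C; (2,6):dx=-1,dy=-2->C; (2,7):dx=-6,dy=-6->C
  (2,8):dx=+4,dy=+3->C; (3,4):dx=+1,dy=+5->C; (3,5):dx=+9,dy=+11->C; (3,6):dx=+3,dy=+7->C
  (3,7):dx=-2,dy=+3->D; (3,8):dx=+8,dy=+12->C; (4,5):dx=+8,dy=+6->C; (4,6):dx=+2,dy=+2->C
  (4,7):dx=-3,dy=-2->C; (4,8):dx=+7,dy=+7->C; (5,6):dx=-6,dy=-4->C; (5,7):dx=-11,dy=-8->C
  (5,8):dx=-1,dy=+1->D; (6,7):dx=-5,dy=-4->C; (6,8):dx=+5,dy=+5->C; (7,8):dx=+10,dy=+9->C
Step 2: C = 24, D = 4, total pairs = 28.
Step 3: tau = (C - D)/(n(n-1)/2) = (24 - 4)/28 = 0.714286.
Step 4: Exact two-sided p-value (enumerate n! = 40320 permutations of y under H0): p = 0.014137.
Step 5: alpha = 0.1. reject H0.

tau_b = 0.7143 (C=24, D=4), p = 0.014137, reject H0.


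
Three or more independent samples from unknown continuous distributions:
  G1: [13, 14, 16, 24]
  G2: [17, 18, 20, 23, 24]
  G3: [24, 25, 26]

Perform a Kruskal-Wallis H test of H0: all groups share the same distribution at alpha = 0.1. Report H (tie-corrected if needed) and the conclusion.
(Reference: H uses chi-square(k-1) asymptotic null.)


Step 1: Combine all N = 12 observations and assign midranks.
sorted (value, group, rank): (13,G1,1), (14,G1,2), (16,G1,3), (17,G2,4), (18,G2,5), (20,G2,6), (23,G2,7), (24,G1,9), (24,G2,9), (24,G3,9), (25,G3,11), (26,G3,12)
Step 2: Sum ranks within each group.
R_1 = 15 (n_1 = 4)
R_2 = 31 (n_2 = 5)
R_3 = 32 (n_3 = 3)
Step 3: H = 12/(N(N+1)) * sum(R_i^2/n_i) - 3(N+1)
     = 12/(12*13) * (15^2/4 + 31^2/5 + 32^2/3) - 3*13
     = 0.076923 * 589.783 - 39
     = 6.367949.
Step 4: Ties present; correction factor C = 1 - 24/(12^3 - 12) = 0.986014. Corrected H = 6.367949 / 0.986014 = 6.458274.
Step 5: Under H0, H ~ chi^2(2); p-value = 0.039592.
Step 6: alpha = 0.1. reject H0.

H = 6.4583, df = 2, p = 0.039592, reject H0.


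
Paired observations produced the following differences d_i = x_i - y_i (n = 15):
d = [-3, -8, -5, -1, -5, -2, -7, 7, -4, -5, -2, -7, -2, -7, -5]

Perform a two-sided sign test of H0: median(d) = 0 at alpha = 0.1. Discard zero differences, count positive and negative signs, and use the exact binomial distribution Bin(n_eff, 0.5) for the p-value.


Step 1: Discard zero differences. Original n = 15; n_eff = number of nonzero differences = 15.
Nonzero differences (with sign): -3, -8, -5, -1, -5, -2, -7, +7, -4, -5, -2, -7, -2, -7, -5
Step 2: Count signs: positive = 1, negative = 14.
Step 3: Under H0: P(positive) = 0.5, so the number of positives S ~ Bin(15, 0.5).
Step 4: Two-sided exact p-value = sum of Bin(15,0.5) probabilities at or below the observed probability = 0.000977.
Step 5: alpha = 0.1. reject H0.

n_eff = 15, pos = 1, neg = 14, p = 0.000977, reject H0.


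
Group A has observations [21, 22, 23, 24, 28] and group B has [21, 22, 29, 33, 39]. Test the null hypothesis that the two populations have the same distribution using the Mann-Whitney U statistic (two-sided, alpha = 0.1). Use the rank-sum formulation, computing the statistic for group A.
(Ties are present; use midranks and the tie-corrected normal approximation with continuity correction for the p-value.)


Step 1: Combine and sort all 10 observations; assign midranks.
sorted (value, group): (21,X), (21,Y), (22,X), (22,Y), (23,X), (24,X), (28,X), (29,Y), (33,Y), (39,Y)
ranks: 21->1.5, 21->1.5, 22->3.5, 22->3.5, 23->5, 24->6, 28->7, 29->8, 33->9, 39->10
Step 2: Rank sum for X: R1 = 1.5 + 3.5 + 5 + 6 + 7 = 23.
Step 3: U_X = R1 - n1(n1+1)/2 = 23 - 5*6/2 = 23 - 15 = 8.
       U_Y = n1*n2 - U_X = 25 - 8 = 17.
Step 4: Ties are present, so use the tie-corrected normal approximation (with continuity correction) for the p-value.
Step 5: p-value = 0.400525; compare to alpha = 0.1. fail to reject H0.

U_X = 8, p = 0.400525, fail to reject H0 at alpha = 0.1.


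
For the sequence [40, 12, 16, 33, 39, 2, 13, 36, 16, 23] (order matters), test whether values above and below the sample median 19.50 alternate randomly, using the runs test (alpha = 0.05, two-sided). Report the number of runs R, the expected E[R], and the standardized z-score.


Step 1: Compute median = 19.50; label A = above, B = below.
Labels in order: ABBAABBABA  (n_A = 5, n_B = 5)
Step 2: Count runs R = 7.
Step 3: Under H0 (random ordering), E[R] = 2*n_A*n_B/(n_A+n_B) + 1 = 2*5*5/10 + 1 = 6.0000.
        Var[R] = 2*n_A*n_B*(2*n_A*n_B - n_A - n_B) / ((n_A+n_B)^2 * (n_A+n_B-1)) = 2000/900 = 2.2222.
        SD[R] = 1.4907.
Step 4: Continuity-corrected z = (R - 0.5 - E[R]) / SD[R] = (7 - 0.5 - 6.0000) / 1.4907 = 0.3354.
Step 5: Two-sided p-value via normal approximation = 2*(1 - Phi(|z|)) = 0.737316.
Step 6: alpha = 0.05. fail to reject H0.

R = 7, z = 0.3354, p = 0.737316, fail to reject H0.


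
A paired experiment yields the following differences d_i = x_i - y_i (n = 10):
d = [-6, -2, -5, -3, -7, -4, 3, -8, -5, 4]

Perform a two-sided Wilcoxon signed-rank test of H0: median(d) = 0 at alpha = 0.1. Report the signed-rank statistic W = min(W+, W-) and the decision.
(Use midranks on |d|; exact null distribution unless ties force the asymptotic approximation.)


Step 1: Drop any zero differences (none here) and take |d_i|.
|d| = [6, 2, 5, 3, 7, 4, 3, 8, 5, 4]
Step 2: Midrank |d_i| (ties get averaged ranks).
ranks: |6|->8, |2|->1, |5|->6.5, |3|->2.5, |7|->9, |4|->4.5, |3|->2.5, |8|->10, |5|->6.5, |4|->4.5
Step 3: Attach original signs; sum ranks with positive sign and with negative sign.
W+ = 2.5 + 4.5 = 7
W- = 8 + 1 + 6.5 + 2.5 + 9 + 4.5 + 10 + 6.5 = 48
(Check: W+ + W- = 55 should equal n(n+1)/2 = 55.)
Step 4: Test statistic W = min(W+, W-) = 7.
Step 5: Ties in |d|, so use the tie-corrected normal approximation.
        E[W] = n(n+1)/4 = 10*11/4 = 27.5.
        Tie groups: |d|=3 (t=2), |d|=4 (t=2), |d|=5 (t=2); sum(t^3 - t) = 18.
        Var[W] = n(n+1)(2n+1)/24 - sum(t^3-t)/48 = 2310/24 - 18/48 = 95.875.
        z = (W - E[W]) / sqrt(Var[W]) = (7 - 27.5) / 9.7916 = -2.0936.
        Two-sided p = 2*Phi(z) = 0.036292.
Step 6: alpha = 0.1. reject H0.

W+ = 7, W- = 48, W = min = 7, p = 0.036292, reject H0.


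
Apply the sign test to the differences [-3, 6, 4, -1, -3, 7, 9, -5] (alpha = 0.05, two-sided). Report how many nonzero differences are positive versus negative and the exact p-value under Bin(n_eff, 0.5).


Step 1: Discard zero differences. Original n = 8; n_eff = number of nonzero differences = 8.
Nonzero differences (with sign): -3, +6, +4, -1, -3, +7, +9, -5
Step 2: Count signs: positive = 4, negative = 4.
Step 3: Under H0: P(positive) = 0.5, so the number of positives S ~ Bin(8, 0.5).
Step 4: Two-sided exact p-value = sum of Bin(8,0.5) probabilities at or below the observed probability = 1.000000.
Step 5: alpha = 0.05. fail to reject H0.

n_eff = 8, pos = 4, neg = 4, p = 1.000000, fail to reject H0.


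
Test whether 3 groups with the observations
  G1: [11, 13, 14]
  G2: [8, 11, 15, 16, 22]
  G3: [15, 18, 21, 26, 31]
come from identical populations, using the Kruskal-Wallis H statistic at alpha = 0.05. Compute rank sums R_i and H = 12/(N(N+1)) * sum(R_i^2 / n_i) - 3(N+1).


Step 1: Combine all N = 13 observations and assign midranks.
sorted (value, group, rank): (8,G2,1), (11,G1,2.5), (11,G2,2.5), (13,G1,4), (14,G1,5), (15,G2,6.5), (15,G3,6.5), (16,G2,8), (18,G3,9), (21,G3,10), (22,G2,11), (26,G3,12), (31,G3,13)
Step 2: Sum ranks within each group.
R_1 = 11.5 (n_1 = 3)
R_2 = 29 (n_2 = 5)
R_3 = 50.5 (n_3 = 5)
Step 3: H = 12/(N(N+1)) * sum(R_i^2/n_i) - 3(N+1)
     = 12/(13*14) * (11.5^2/3 + 29^2/5 + 50.5^2/5) - 3*14
     = 0.065934 * 722.333 - 42
     = 5.626374.
Step 4: Ties present; correction factor C = 1 - 12/(13^3 - 13) = 0.994505. Corrected H = 5.626374 / 0.994505 = 5.657459.
Step 5: Under H0, H ~ chi^2(2); p-value = 0.059088.
Step 6: alpha = 0.05. fail to reject H0.

H = 5.6575, df = 2, p = 0.059088, fail to reject H0.


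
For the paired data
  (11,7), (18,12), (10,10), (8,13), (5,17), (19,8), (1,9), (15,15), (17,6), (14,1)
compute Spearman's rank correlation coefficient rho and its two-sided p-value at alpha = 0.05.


Step 1: Rank x and y separately (midranks; no ties here).
rank(x): 11->5, 18->9, 10->4, 8->3, 5->2, 19->10, 1->1, 15->7, 17->8, 14->6
rank(y): 7->3, 12->7, 10->6, 13->8, 17->10, 8->4, 9->5, 15->9, 6->2, 1->1
Step 2: d_i = R_x(i) - R_y(i); compute d_i^2.
  (5-3)^2=4, (9-7)^2=4, (4-6)^2=4, (3-8)^2=25, (2-10)^2=64, (10-4)^2=36, (1-5)^2=16, (7-9)^2=4, (8-2)^2=36, (6-1)^2=25
sum(d^2) = 218.
Step 3: rho = 1 - 6*218 / (10*(10^2 - 1)) = 1 - 1308/990 = -0.321212.
Step 4: Under H0, t = rho * sqrt((n-2)/(1-rho^2)) = -0.9594 ~ t(8).
Step 5: Two-sided p-value from the t-distribution with 8 df = 0.365468.
Step 6: alpha = 0.05. fail to reject H0.

rho = -0.3212, p = 0.365468, fail to reject H0 at alpha = 0.05.


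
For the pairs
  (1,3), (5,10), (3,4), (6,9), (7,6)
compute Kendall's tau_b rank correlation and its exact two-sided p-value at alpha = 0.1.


Step 1: Enumerate the 10 unordered pairs (i,j) with i<j and classify each by sign(x_j-x_i) * sign(y_j-y_i).
  (1,2):dx=+4,dy=+7->C; (1,3):dx=+2,dy=+1->C; (1,4):dx=+5,dy=+6->C; (1,5):dx=+6,dy=+3->C
  (2,3):dx=-2,dy=-6->C; (2,4):dx=+1,dy=-1->D; (2,5):dx=+2,dy=-4->D; (3,4):dx=+3,dy=+5->C
  (3,5):dx=+4,dy=+2->C; (4,5):dx=+1,dy=-3->D
Step 2: C = 7, D = 3, total pairs = 10.
Step 3: tau = (C - D)/(n(n-1)/2) = (7 - 3)/10 = 0.400000.
Step 4: Exact two-sided p-value (enumerate n! = 120 permutations of y under H0): p = 0.483333.
Step 5: alpha = 0.1. fail to reject H0.

tau_b = 0.4000 (C=7, D=3), p = 0.483333, fail to reject H0.


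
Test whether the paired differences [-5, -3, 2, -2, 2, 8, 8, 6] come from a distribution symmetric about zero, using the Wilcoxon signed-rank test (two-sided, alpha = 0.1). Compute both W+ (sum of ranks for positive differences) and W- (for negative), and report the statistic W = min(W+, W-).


Step 1: Drop any zero differences (none here) and take |d_i|.
|d| = [5, 3, 2, 2, 2, 8, 8, 6]
Step 2: Midrank |d_i| (ties get averaged ranks).
ranks: |5|->5, |3|->4, |2|->2, |2|->2, |2|->2, |8|->7.5, |8|->7.5, |6|->6
Step 3: Attach original signs; sum ranks with positive sign and with negative sign.
W+ = 2 + 2 + 7.5 + 7.5 + 6 = 25
W- = 5 + 4 + 2 = 11
(Check: W+ + W- = 36 should equal n(n+1)/2 = 36.)
Step 4: Test statistic W = min(W+, W-) = 11.
Step 5: Ties in |d|, so use the tie-corrected normal approximation.
        E[W] = n(n+1)/4 = 8*9/4 = 18.
        Tie groups: |d|=2 (t=3), |d|=8 (t=2); sum(t^3 - t) = 30.
        Var[W] = n(n+1)(2n+1)/24 - sum(t^3-t)/48 = 1224/24 - 30/48 = 50.375.
        z = (W - E[W]) / sqrt(Var[W]) = (11 - 18) / 7.0975 = -0.9863.
        Two-sided p = 2*Phi(z) = 0.324007.
Step 6: alpha = 0.1. fail to reject H0.

W+ = 25, W- = 11, W = min = 11, p = 0.324007, fail to reject H0.


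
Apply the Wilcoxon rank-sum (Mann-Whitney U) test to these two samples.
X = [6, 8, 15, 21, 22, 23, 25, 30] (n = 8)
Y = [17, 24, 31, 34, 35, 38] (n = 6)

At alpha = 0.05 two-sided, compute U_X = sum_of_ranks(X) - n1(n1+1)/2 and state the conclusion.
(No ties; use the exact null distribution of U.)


Step 1: Combine and sort all 14 observations; assign midranks.
sorted (value, group): (6,X), (8,X), (15,X), (17,Y), (21,X), (22,X), (23,X), (24,Y), (25,X), (30,X), (31,Y), (34,Y), (35,Y), (38,Y)
ranks: 6->1, 8->2, 15->3, 17->4, 21->5, 22->6, 23->7, 24->8, 25->9, 30->10, 31->11, 34->12, 35->13, 38->14
Step 2: Rank sum for X: R1 = 1 + 2 + 3 + 5 + 6 + 7 + 9 + 10 = 43.
Step 3: U_X = R1 - n1(n1+1)/2 = 43 - 8*9/2 = 43 - 36 = 7.
       U_Y = n1*n2 - U_X = 48 - 7 = 41.
Step 4: No ties, so the exact null distribution of U (based on enumerating the C(14,8) = 3003 equally likely rank assignments) gives the two-sided p-value.
Step 5: p-value = 0.029304; compare to alpha = 0.05. reject H0.

U_X = 7, p = 0.029304, reject H0 at alpha = 0.05.


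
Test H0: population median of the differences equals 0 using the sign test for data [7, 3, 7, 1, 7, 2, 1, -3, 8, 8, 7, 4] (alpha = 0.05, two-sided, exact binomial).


Step 1: Discard zero differences. Original n = 12; n_eff = number of nonzero differences = 12.
Nonzero differences (with sign): +7, +3, +7, +1, +7, +2, +1, -3, +8, +8, +7, +4
Step 2: Count signs: positive = 11, negative = 1.
Step 3: Under H0: P(positive) = 0.5, so the number of positives S ~ Bin(12, 0.5).
Step 4: Two-sided exact p-value = sum of Bin(12,0.5) probabilities at or below the observed probability = 0.006348.
Step 5: alpha = 0.05. reject H0.

n_eff = 12, pos = 11, neg = 1, p = 0.006348, reject H0.


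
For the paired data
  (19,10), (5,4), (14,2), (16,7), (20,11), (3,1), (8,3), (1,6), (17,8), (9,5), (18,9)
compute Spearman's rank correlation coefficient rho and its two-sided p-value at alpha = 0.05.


Step 1: Rank x and y separately (midranks; no ties here).
rank(x): 19->10, 5->3, 14->6, 16->7, 20->11, 3->2, 8->4, 1->1, 17->8, 9->5, 18->9
rank(y): 10->10, 4->4, 2->2, 7->7, 11->11, 1->1, 3->3, 6->6, 8->8, 5->5, 9->9
Step 2: d_i = R_x(i) - R_y(i); compute d_i^2.
  (10-10)^2=0, (3-4)^2=1, (6-2)^2=16, (7-7)^2=0, (11-11)^2=0, (2-1)^2=1, (4-3)^2=1, (1-6)^2=25, (8-8)^2=0, (5-5)^2=0, (9-9)^2=0
sum(d^2) = 44.
Step 3: rho = 1 - 6*44 / (11*(11^2 - 1)) = 1 - 264/1320 = 0.800000.
Step 4: Under H0, t = rho * sqrt((n-2)/(1-rho^2)) = 4.0000 ~ t(9).
Step 5: Two-sided p-value from the t-distribution with 9 df = 0.003110.
Step 6: alpha = 0.05. reject H0.

rho = 0.8000, p = 0.003110, reject H0 at alpha = 0.05.


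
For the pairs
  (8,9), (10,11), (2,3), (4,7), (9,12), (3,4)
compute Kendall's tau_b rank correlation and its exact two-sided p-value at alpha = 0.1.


Step 1: Enumerate the 15 unordered pairs (i,j) with i<j and classify each by sign(x_j-x_i) * sign(y_j-y_i).
  (1,2):dx=+2,dy=+2->C; (1,3):dx=-6,dy=-6->C; (1,4):dx=-4,dy=-2->C; (1,5):dx=+1,dy=+3->C
  (1,6):dx=-5,dy=-5->C; (2,3):dx=-8,dy=-8->C; (2,4):dx=-6,dy=-4->C; (2,5):dx=-1,dy=+1->D
  (2,6):dx=-7,dy=-7->C; (3,4):dx=+2,dy=+4->C; (3,5):dx=+7,dy=+9->C; (3,6):dx=+1,dy=+1->C
  (4,5):dx=+5,dy=+5->C; (4,6):dx=-1,dy=-3->C; (5,6):dx=-6,dy=-8->C
Step 2: C = 14, D = 1, total pairs = 15.
Step 3: tau = (C - D)/(n(n-1)/2) = (14 - 1)/15 = 0.866667.
Step 4: Exact two-sided p-value (enumerate n! = 720 permutations of y under H0): p = 0.016667.
Step 5: alpha = 0.1. reject H0.

tau_b = 0.8667 (C=14, D=1), p = 0.016667, reject H0.


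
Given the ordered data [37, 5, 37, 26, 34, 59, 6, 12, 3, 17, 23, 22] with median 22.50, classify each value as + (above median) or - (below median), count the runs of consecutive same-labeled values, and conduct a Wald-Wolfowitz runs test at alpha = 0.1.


Step 1: Compute median = 22.50; label A = above, B = below.
Labels in order: ABAAAABBBBAB  (n_A = 6, n_B = 6)
Step 2: Count runs R = 6.
Step 3: Under H0 (random ordering), E[R] = 2*n_A*n_B/(n_A+n_B) + 1 = 2*6*6/12 + 1 = 7.0000.
        Var[R] = 2*n_A*n_B*(2*n_A*n_B - n_A - n_B) / ((n_A+n_B)^2 * (n_A+n_B-1)) = 4320/1584 = 2.7273.
        SD[R] = 1.6514.
Step 4: Continuity-corrected z = (R + 0.5 - E[R]) / SD[R] = (6 + 0.5 - 7.0000) / 1.6514 = -0.3028.
Step 5: Two-sided p-value via normal approximation = 2*(1 - Phi(|z|)) = 0.762069.
Step 6: alpha = 0.1. fail to reject H0.

R = 6, z = -0.3028, p = 0.762069, fail to reject H0.


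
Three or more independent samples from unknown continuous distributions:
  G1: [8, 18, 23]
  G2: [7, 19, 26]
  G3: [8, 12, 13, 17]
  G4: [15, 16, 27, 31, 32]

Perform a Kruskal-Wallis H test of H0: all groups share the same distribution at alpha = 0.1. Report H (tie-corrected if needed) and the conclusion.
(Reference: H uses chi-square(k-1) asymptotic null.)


Step 1: Combine all N = 15 observations and assign midranks.
sorted (value, group, rank): (7,G2,1), (8,G1,2.5), (8,G3,2.5), (12,G3,4), (13,G3,5), (15,G4,6), (16,G4,7), (17,G3,8), (18,G1,9), (19,G2,10), (23,G1,11), (26,G2,12), (27,G4,13), (31,G4,14), (32,G4,15)
Step 2: Sum ranks within each group.
R_1 = 22.5 (n_1 = 3)
R_2 = 23 (n_2 = 3)
R_3 = 19.5 (n_3 = 4)
R_4 = 55 (n_4 = 5)
Step 3: H = 12/(N(N+1)) * sum(R_i^2/n_i) - 3(N+1)
     = 12/(15*16) * (22.5^2/3 + 23^2/3 + 19.5^2/4 + 55^2/5) - 3*16
     = 0.050000 * 1045.15 - 48
     = 4.257292.
Step 4: Ties present; correction factor C = 1 - 6/(15^3 - 15) = 0.998214. Corrected H = 4.257292 / 0.998214 = 4.264908.
Step 5: Under H0, H ~ chi^2(3); p-value = 0.234243.
Step 6: alpha = 0.1. fail to reject H0.

H = 4.2649, df = 3, p = 0.234243, fail to reject H0.


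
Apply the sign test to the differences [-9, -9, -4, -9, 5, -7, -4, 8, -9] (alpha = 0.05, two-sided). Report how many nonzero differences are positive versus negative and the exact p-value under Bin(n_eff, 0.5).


Step 1: Discard zero differences. Original n = 9; n_eff = number of nonzero differences = 9.
Nonzero differences (with sign): -9, -9, -4, -9, +5, -7, -4, +8, -9
Step 2: Count signs: positive = 2, negative = 7.
Step 3: Under H0: P(positive) = 0.5, so the number of positives S ~ Bin(9, 0.5).
Step 4: Two-sided exact p-value = sum of Bin(9,0.5) probabilities at or below the observed probability = 0.179688.
Step 5: alpha = 0.05. fail to reject H0.

n_eff = 9, pos = 2, neg = 7, p = 0.179688, fail to reject H0.


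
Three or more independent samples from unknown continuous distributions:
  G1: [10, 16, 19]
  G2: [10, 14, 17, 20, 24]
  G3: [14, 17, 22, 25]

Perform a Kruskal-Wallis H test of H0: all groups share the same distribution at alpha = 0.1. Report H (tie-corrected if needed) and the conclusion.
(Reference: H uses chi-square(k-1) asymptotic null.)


Step 1: Combine all N = 12 observations and assign midranks.
sorted (value, group, rank): (10,G1,1.5), (10,G2,1.5), (14,G2,3.5), (14,G3,3.5), (16,G1,5), (17,G2,6.5), (17,G3,6.5), (19,G1,8), (20,G2,9), (22,G3,10), (24,G2,11), (25,G3,12)
Step 2: Sum ranks within each group.
R_1 = 14.5 (n_1 = 3)
R_2 = 31.5 (n_2 = 5)
R_3 = 32 (n_3 = 4)
Step 3: H = 12/(N(N+1)) * sum(R_i^2/n_i) - 3(N+1)
     = 12/(12*13) * (14.5^2/3 + 31.5^2/5 + 32^2/4) - 3*13
     = 0.076923 * 524.533 - 39
     = 1.348718.
Step 4: Ties present; correction factor C = 1 - 18/(12^3 - 12) = 0.989510. Corrected H = 1.348718 / 0.989510 = 1.363015.
Step 5: Under H0, H ~ chi^2(2); p-value = 0.505854.
Step 6: alpha = 0.1. fail to reject H0.

H = 1.3630, df = 2, p = 0.505854, fail to reject H0.


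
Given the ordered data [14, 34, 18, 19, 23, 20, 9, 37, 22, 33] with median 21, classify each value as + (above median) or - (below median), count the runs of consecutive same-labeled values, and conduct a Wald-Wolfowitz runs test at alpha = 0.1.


Step 1: Compute median = 21; label A = above, B = below.
Labels in order: BABBABBAAA  (n_A = 5, n_B = 5)
Step 2: Count runs R = 6.
Step 3: Under H0 (random ordering), E[R] = 2*n_A*n_B/(n_A+n_B) + 1 = 2*5*5/10 + 1 = 6.0000.
        Var[R] = 2*n_A*n_B*(2*n_A*n_B - n_A - n_B) / ((n_A+n_B)^2 * (n_A+n_B-1)) = 2000/900 = 2.2222.
        SD[R] = 1.4907.
Step 4: R = E[R], so z = 0 with no continuity correction.
Step 5: Two-sided p-value via normal approximation = 2*(1 - Phi(|z|)) = 1.000000.
Step 6: alpha = 0.1. fail to reject H0.

R = 6, z = 0.0000, p = 1.000000, fail to reject H0.


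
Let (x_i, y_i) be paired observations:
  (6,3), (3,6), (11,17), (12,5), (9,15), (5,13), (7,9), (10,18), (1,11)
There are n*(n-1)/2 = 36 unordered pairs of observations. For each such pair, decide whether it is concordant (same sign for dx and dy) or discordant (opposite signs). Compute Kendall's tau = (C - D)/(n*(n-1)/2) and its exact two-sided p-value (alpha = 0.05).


Step 1: Enumerate the 36 unordered pairs (i,j) with i<j and classify each by sign(x_j-x_i) * sign(y_j-y_i).
  (1,2):dx=-3,dy=+3->D; (1,3):dx=+5,dy=+14->C; (1,4):dx=+6,dy=+2->C; (1,5):dx=+3,dy=+12->C
  (1,6):dx=-1,dy=+10->D; (1,7):dx=+1,dy=+6->C; (1,8):dx=+4,dy=+15->C; (1,9):dx=-5,dy=+8->D
  (2,3):dx=+8,dy=+11->C; (2,4):dx=+9,dy=-1->D; (2,5):dx=+6,dy=+9->C; (2,6):dx=+2,dy=+7->C
  (2,7):dx=+4,dy=+3->C; (2,8):dx=+7,dy=+12->C; (2,9):dx=-2,dy=+5->D; (3,4):dx=+1,dy=-12->D
  (3,5):dx=-2,dy=-2->C; (3,6):dx=-6,dy=-4->C; (3,7):dx=-4,dy=-8->C; (3,8):dx=-1,dy=+1->D
  (3,9):dx=-10,dy=-6->C; (4,5):dx=-3,dy=+10->D; (4,6):dx=-7,dy=+8->D; (4,7):dx=-5,dy=+4->D
  (4,8):dx=-2,dy=+13->D; (4,9):dx=-11,dy=+6->D; (5,6):dx=-4,dy=-2->C; (5,7):dx=-2,dy=-6->C
  (5,8):dx=+1,dy=+3->C; (5,9):dx=-8,dy=-4->C; (6,7):dx=+2,dy=-4->D; (6,8):dx=+5,dy=+5->C
  (6,9):dx=-4,dy=-2->C; (7,8):dx=+3,dy=+9->C; (7,9):dx=-6,dy=+2->D; (8,9):dx=-9,dy=-7->C
Step 2: C = 22, D = 14, total pairs = 36.
Step 3: tau = (C - D)/(n(n-1)/2) = (22 - 14)/36 = 0.222222.
Step 4: Exact two-sided p-value (enumerate n! = 362880 permutations of y under H0): p = 0.476709.
Step 5: alpha = 0.05. fail to reject H0.

tau_b = 0.2222 (C=22, D=14), p = 0.476709, fail to reject H0.


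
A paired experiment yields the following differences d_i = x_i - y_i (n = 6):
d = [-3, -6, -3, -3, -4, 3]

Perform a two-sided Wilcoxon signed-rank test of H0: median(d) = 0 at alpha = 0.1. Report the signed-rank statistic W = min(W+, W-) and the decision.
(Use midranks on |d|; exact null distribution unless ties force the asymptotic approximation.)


Step 1: Drop any zero differences (none here) and take |d_i|.
|d| = [3, 6, 3, 3, 4, 3]
Step 2: Midrank |d_i| (ties get averaged ranks).
ranks: |3|->2.5, |6|->6, |3|->2.5, |3|->2.5, |4|->5, |3|->2.5
Step 3: Attach original signs; sum ranks with positive sign and with negative sign.
W+ = 2.5 = 2.5
W- = 2.5 + 6 + 2.5 + 2.5 + 5 = 18.5
(Check: W+ + W- = 21 should equal n(n+1)/2 = 21.)
Step 4: Test statistic W = min(W+, W-) = 2.5.
Step 5: Ties in |d|, so use the tie-corrected normal approximation.
        E[W] = n(n+1)/4 = 6*7/4 = 10.5.
        Tie groups: |d|=3 (t=4); sum(t^3 - t) = 60.
        Var[W] = n(n+1)(2n+1)/24 - sum(t^3-t)/48 = 546/24 - 60/48 = 21.5.
        z = (W - E[W]) / sqrt(Var[W]) = (2.5 - 10.5) / 4.6368 = -1.7253.
        Two-sided p = 2*Phi(z) = 0.084469.
Step 6: alpha = 0.1. reject H0.

W+ = 2.5, W- = 18.5, W = min = 2.5, p = 0.084469, reject H0.


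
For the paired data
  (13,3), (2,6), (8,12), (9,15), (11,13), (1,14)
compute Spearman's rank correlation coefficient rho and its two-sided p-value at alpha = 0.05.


Step 1: Rank x and y separately (midranks; no ties here).
rank(x): 13->6, 2->2, 8->3, 9->4, 11->5, 1->1
rank(y): 3->1, 6->2, 12->3, 15->6, 13->4, 14->5
Step 2: d_i = R_x(i) - R_y(i); compute d_i^2.
  (6-1)^2=25, (2-2)^2=0, (3-3)^2=0, (4-6)^2=4, (5-4)^2=1, (1-5)^2=16
sum(d^2) = 46.
Step 3: rho = 1 - 6*46 / (6*(6^2 - 1)) = 1 - 276/210 = -0.314286.
Step 4: Under H0, t = rho * sqrt((n-2)/(1-rho^2)) = -0.6621 ~ t(4).
Step 5: Two-sided p-value from the t-distribution with 4 df = 0.544093.
Step 6: alpha = 0.05. fail to reject H0.

rho = -0.3143, p = 0.544093, fail to reject H0 at alpha = 0.05.


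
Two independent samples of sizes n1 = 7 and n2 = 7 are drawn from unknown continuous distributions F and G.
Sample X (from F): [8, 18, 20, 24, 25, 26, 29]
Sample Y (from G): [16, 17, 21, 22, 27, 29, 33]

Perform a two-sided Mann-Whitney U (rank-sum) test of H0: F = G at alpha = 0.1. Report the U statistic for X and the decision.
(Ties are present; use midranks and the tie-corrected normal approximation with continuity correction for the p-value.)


Step 1: Combine and sort all 14 observations; assign midranks.
sorted (value, group): (8,X), (16,Y), (17,Y), (18,X), (20,X), (21,Y), (22,Y), (24,X), (25,X), (26,X), (27,Y), (29,X), (29,Y), (33,Y)
ranks: 8->1, 16->2, 17->3, 18->4, 20->5, 21->6, 22->7, 24->8, 25->9, 26->10, 27->11, 29->12.5, 29->12.5, 33->14
Step 2: Rank sum for X: R1 = 1 + 4 + 5 + 8 + 9 + 10 + 12.5 = 49.5.
Step 3: U_X = R1 - n1(n1+1)/2 = 49.5 - 7*8/2 = 49.5 - 28 = 21.5.
       U_Y = n1*n2 - U_X = 49 - 21.5 = 27.5.
Step 4: Ties are present, so use the tie-corrected normal approximation (with continuity correction) for the p-value.
Step 5: p-value = 0.749128; compare to alpha = 0.1. fail to reject H0.

U_X = 21.5, p = 0.749128, fail to reject H0 at alpha = 0.1.


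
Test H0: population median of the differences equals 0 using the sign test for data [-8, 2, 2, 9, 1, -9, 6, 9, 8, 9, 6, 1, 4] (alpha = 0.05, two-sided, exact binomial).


Step 1: Discard zero differences. Original n = 13; n_eff = number of nonzero differences = 13.
Nonzero differences (with sign): -8, +2, +2, +9, +1, -9, +6, +9, +8, +9, +6, +1, +4
Step 2: Count signs: positive = 11, negative = 2.
Step 3: Under H0: P(positive) = 0.5, so the number of positives S ~ Bin(13, 0.5).
Step 4: Two-sided exact p-value = sum of Bin(13,0.5) probabilities at or below the observed probability = 0.022461.
Step 5: alpha = 0.05. reject H0.

n_eff = 13, pos = 11, neg = 2, p = 0.022461, reject H0.


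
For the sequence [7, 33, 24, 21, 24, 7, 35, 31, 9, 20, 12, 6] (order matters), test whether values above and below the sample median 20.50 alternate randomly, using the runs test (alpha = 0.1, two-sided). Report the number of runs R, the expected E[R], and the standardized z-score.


Step 1: Compute median = 20.50; label A = above, B = below.
Labels in order: BAAAABAABBBB  (n_A = 6, n_B = 6)
Step 2: Count runs R = 5.
Step 3: Under H0 (random ordering), E[R] = 2*n_A*n_B/(n_A+n_B) + 1 = 2*6*6/12 + 1 = 7.0000.
        Var[R] = 2*n_A*n_B*(2*n_A*n_B - n_A - n_B) / ((n_A+n_B)^2 * (n_A+n_B-1)) = 4320/1584 = 2.7273.
        SD[R] = 1.6514.
Step 4: Continuity-corrected z = (R + 0.5 - E[R]) / SD[R] = (5 + 0.5 - 7.0000) / 1.6514 = -0.9083.
Step 5: Two-sided p-value via normal approximation = 2*(1 - Phi(|z|)) = 0.363722.
Step 6: alpha = 0.1. fail to reject H0.

R = 5, z = -0.9083, p = 0.363722, fail to reject H0.


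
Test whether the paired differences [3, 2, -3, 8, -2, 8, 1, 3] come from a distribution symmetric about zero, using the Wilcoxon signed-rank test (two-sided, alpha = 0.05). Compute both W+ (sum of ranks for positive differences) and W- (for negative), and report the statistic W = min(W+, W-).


Step 1: Drop any zero differences (none here) and take |d_i|.
|d| = [3, 2, 3, 8, 2, 8, 1, 3]
Step 2: Midrank |d_i| (ties get averaged ranks).
ranks: |3|->5, |2|->2.5, |3|->5, |8|->7.5, |2|->2.5, |8|->7.5, |1|->1, |3|->5
Step 3: Attach original signs; sum ranks with positive sign and with negative sign.
W+ = 5 + 2.5 + 7.5 + 7.5 + 1 + 5 = 28.5
W- = 5 + 2.5 = 7.5
(Check: W+ + W- = 36 should equal n(n+1)/2 = 36.)
Step 4: Test statistic W = min(W+, W-) = 7.5.
Step 5: Ties in |d|, so use the tie-corrected normal approximation.
        E[W] = n(n+1)/4 = 8*9/4 = 18.
        Tie groups: |d|=2 (t=2), |d|=3 (t=3), |d|=8 (t=2); sum(t^3 - t) = 36.
        Var[W] = n(n+1)(2n+1)/24 - sum(t^3-t)/48 = 1224/24 - 36/48 = 50.25.
        z = (W - E[W]) / sqrt(Var[W]) = (7.5 - 18) / 7.0887 = -1.4812.
        Two-sided p = 2*Phi(z) = 0.138546.
Step 6: alpha = 0.05. fail to reject H0.

W+ = 28.5, W- = 7.5, W = min = 7.5, p = 0.138546, fail to reject H0.


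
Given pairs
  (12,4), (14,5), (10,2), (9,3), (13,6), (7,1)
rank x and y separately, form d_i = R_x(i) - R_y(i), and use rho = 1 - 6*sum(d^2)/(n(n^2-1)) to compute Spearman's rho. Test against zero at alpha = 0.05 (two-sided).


Step 1: Rank x and y separately (midranks; no ties here).
rank(x): 12->4, 14->6, 10->3, 9->2, 13->5, 7->1
rank(y): 4->4, 5->5, 2->2, 3->3, 6->6, 1->1
Step 2: d_i = R_x(i) - R_y(i); compute d_i^2.
  (4-4)^2=0, (6-5)^2=1, (3-2)^2=1, (2-3)^2=1, (5-6)^2=1, (1-1)^2=0
sum(d^2) = 4.
Step 3: rho = 1 - 6*4 / (6*(6^2 - 1)) = 1 - 24/210 = 0.885714.
Step 4: Under H0, t = rho * sqrt((n-2)/(1-rho^2)) = 3.8158 ~ t(4).
Step 5: Two-sided p-value from the t-distribution with 4 df = 0.018845.
Step 6: alpha = 0.05. reject H0.

rho = 0.8857, p = 0.018845, reject H0 at alpha = 0.05.


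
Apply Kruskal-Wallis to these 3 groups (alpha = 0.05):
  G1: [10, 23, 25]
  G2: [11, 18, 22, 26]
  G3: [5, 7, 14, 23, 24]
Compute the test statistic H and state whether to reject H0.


Step 1: Combine all N = 12 observations and assign midranks.
sorted (value, group, rank): (5,G3,1), (7,G3,2), (10,G1,3), (11,G2,4), (14,G3,5), (18,G2,6), (22,G2,7), (23,G1,8.5), (23,G3,8.5), (24,G3,10), (25,G1,11), (26,G2,12)
Step 2: Sum ranks within each group.
R_1 = 22.5 (n_1 = 3)
R_2 = 29 (n_2 = 4)
R_3 = 26.5 (n_3 = 5)
Step 3: H = 12/(N(N+1)) * sum(R_i^2/n_i) - 3(N+1)
     = 12/(12*13) * (22.5^2/3 + 29^2/4 + 26.5^2/5) - 3*13
     = 0.076923 * 519.45 - 39
     = 0.957692.
Step 4: Ties present; correction factor C = 1 - 6/(12^3 - 12) = 0.996503. Corrected H = 0.957692 / 0.996503 = 0.961053.
Step 5: Under H0, H ~ chi^2(2); p-value = 0.618458.
Step 6: alpha = 0.05. fail to reject H0.

H = 0.9611, df = 2, p = 0.618458, fail to reject H0.


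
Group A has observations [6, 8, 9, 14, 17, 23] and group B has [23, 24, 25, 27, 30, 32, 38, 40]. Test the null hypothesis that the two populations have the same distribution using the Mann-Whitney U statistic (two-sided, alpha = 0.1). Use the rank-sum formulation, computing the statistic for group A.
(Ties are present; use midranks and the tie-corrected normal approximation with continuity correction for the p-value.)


Step 1: Combine and sort all 14 observations; assign midranks.
sorted (value, group): (6,X), (8,X), (9,X), (14,X), (17,X), (23,X), (23,Y), (24,Y), (25,Y), (27,Y), (30,Y), (32,Y), (38,Y), (40,Y)
ranks: 6->1, 8->2, 9->3, 14->4, 17->5, 23->6.5, 23->6.5, 24->8, 25->9, 27->10, 30->11, 32->12, 38->13, 40->14
Step 2: Rank sum for X: R1 = 1 + 2 + 3 + 4 + 5 + 6.5 = 21.5.
Step 3: U_X = R1 - n1(n1+1)/2 = 21.5 - 6*7/2 = 21.5 - 21 = 0.5.
       U_Y = n1*n2 - U_X = 48 - 0.5 = 47.5.
Step 4: Ties are present, so use the tie-corrected normal approximation (with continuity correction) for the p-value.
Step 5: p-value = 0.002953; compare to alpha = 0.1. reject H0.

U_X = 0.5, p = 0.002953, reject H0 at alpha = 0.1.


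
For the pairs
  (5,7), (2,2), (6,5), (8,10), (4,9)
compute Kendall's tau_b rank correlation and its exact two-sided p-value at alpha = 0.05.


Step 1: Enumerate the 10 unordered pairs (i,j) with i<j and classify each by sign(x_j-x_i) * sign(y_j-y_i).
  (1,2):dx=-3,dy=-5->C; (1,3):dx=+1,dy=-2->D; (1,4):dx=+3,dy=+3->C; (1,5):dx=-1,dy=+2->D
  (2,3):dx=+4,dy=+3->C; (2,4):dx=+6,dy=+8->C; (2,5):dx=+2,dy=+7->C; (3,4):dx=+2,dy=+5->C
  (3,5):dx=-2,dy=+4->D; (4,5):dx=-4,dy=-1->C
Step 2: C = 7, D = 3, total pairs = 10.
Step 3: tau = (C - D)/(n(n-1)/2) = (7 - 3)/10 = 0.400000.
Step 4: Exact two-sided p-value (enumerate n! = 120 permutations of y under H0): p = 0.483333.
Step 5: alpha = 0.05. fail to reject H0.

tau_b = 0.4000 (C=7, D=3), p = 0.483333, fail to reject H0.


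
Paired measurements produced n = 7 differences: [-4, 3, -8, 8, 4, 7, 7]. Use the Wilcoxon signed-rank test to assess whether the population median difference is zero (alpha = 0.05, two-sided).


Step 1: Drop any zero differences (none here) and take |d_i|.
|d| = [4, 3, 8, 8, 4, 7, 7]
Step 2: Midrank |d_i| (ties get averaged ranks).
ranks: |4|->2.5, |3|->1, |8|->6.5, |8|->6.5, |4|->2.5, |7|->4.5, |7|->4.5
Step 3: Attach original signs; sum ranks with positive sign and with negative sign.
W+ = 1 + 6.5 + 2.5 + 4.5 + 4.5 = 19
W- = 2.5 + 6.5 = 9
(Check: W+ + W- = 28 should equal n(n+1)/2 = 28.)
Step 4: Test statistic W = min(W+, W-) = 9.
Step 5: Ties in |d|, so use the tie-corrected normal approximation.
        E[W] = n(n+1)/4 = 7*8/4 = 14.
        Tie groups: |d|=4 (t=2), |d|=7 (t=2), |d|=8 (t=2); sum(t^3 - t) = 18.
        Var[W] = n(n+1)(2n+1)/24 - sum(t^3-t)/48 = 840/24 - 18/48 = 34.625.
        z = (W - E[W]) / sqrt(Var[W]) = (9 - 14) / 5.8843 = -0.8497.
        Two-sided p = 2*Phi(z) = 0.395482.
Step 6: alpha = 0.05. fail to reject H0.

W+ = 19, W- = 9, W = min = 9, p = 0.395482, fail to reject H0.


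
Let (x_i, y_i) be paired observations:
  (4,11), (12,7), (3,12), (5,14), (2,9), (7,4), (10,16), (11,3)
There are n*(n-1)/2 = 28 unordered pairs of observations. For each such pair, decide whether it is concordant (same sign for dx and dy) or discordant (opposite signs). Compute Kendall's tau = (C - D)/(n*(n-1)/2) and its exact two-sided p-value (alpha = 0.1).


Step 1: Enumerate the 28 unordered pairs (i,j) with i<j and classify each by sign(x_j-x_i) * sign(y_j-y_i).
  (1,2):dx=+8,dy=-4->D; (1,3):dx=-1,dy=+1->D; (1,4):dx=+1,dy=+3->C; (1,5):dx=-2,dy=-2->C
  (1,6):dx=+3,dy=-7->D; (1,7):dx=+6,dy=+5->C; (1,8):dx=+7,dy=-8->D; (2,3):dx=-9,dy=+5->D
  (2,4):dx=-7,dy=+7->D; (2,5):dx=-10,dy=+2->D; (2,6):dx=-5,dy=-3->C; (2,7):dx=-2,dy=+9->D
  (2,8):dx=-1,dy=-4->C; (3,4):dx=+2,dy=+2->C; (3,5):dx=-1,dy=-3->C; (3,6):dx=+4,dy=-8->D
  (3,7):dx=+7,dy=+4->C; (3,8):dx=+8,dy=-9->D; (4,5):dx=-3,dy=-5->C; (4,6):dx=+2,dy=-10->D
  (4,7):dx=+5,dy=+2->C; (4,8):dx=+6,dy=-11->D; (5,6):dx=+5,dy=-5->D; (5,7):dx=+8,dy=+7->C
  (5,8):dx=+9,dy=-6->D; (6,7):dx=+3,dy=+12->C; (6,8):dx=+4,dy=-1->D; (7,8):dx=+1,dy=-13->D
Step 2: C = 12, D = 16, total pairs = 28.
Step 3: tau = (C - D)/(n(n-1)/2) = (12 - 16)/28 = -0.142857.
Step 4: Exact two-sided p-value (enumerate n! = 40320 permutations of y under H0): p = 0.719544.
Step 5: alpha = 0.1. fail to reject H0.

tau_b = -0.1429 (C=12, D=16), p = 0.719544, fail to reject H0.


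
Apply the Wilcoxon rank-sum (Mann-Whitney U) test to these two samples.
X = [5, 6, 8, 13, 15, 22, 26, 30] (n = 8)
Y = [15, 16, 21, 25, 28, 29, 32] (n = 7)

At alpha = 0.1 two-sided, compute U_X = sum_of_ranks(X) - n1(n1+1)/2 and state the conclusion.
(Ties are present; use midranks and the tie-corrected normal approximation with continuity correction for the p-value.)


Step 1: Combine and sort all 15 observations; assign midranks.
sorted (value, group): (5,X), (6,X), (8,X), (13,X), (15,X), (15,Y), (16,Y), (21,Y), (22,X), (25,Y), (26,X), (28,Y), (29,Y), (30,X), (32,Y)
ranks: 5->1, 6->2, 8->3, 13->4, 15->5.5, 15->5.5, 16->7, 21->8, 22->9, 25->10, 26->11, 28->12, 29->13, 30->14, 32->15
Step 2: Rank sum for X: R1 = 1 + 2 + 3 + 4 + 5.5 + 9 + 11 + 14 = 49.5.
Step 3: U_X = R1 - n1(n1+1)/2 = 49.5 - 8*9/2 = 49.5 - 36 = 13.5.
       U_Y = n1*n2 - U_X = 56 - 13.5 = 42.5.
Step 4: Ties are present, so use the tie-corrected normal approximation (with continuity correction) for the p-value.
Step 5: p-value = 0.104882; compare to alpha = 0.1. fail to reject H0.

U_X = 13.5, p = 0.104882, fail to reject H0 at alpha = 0.1.


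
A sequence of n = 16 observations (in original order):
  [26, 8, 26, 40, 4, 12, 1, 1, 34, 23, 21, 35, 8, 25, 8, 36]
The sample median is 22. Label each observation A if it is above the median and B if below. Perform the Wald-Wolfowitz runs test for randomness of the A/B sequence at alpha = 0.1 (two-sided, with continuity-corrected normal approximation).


Step 1: Compute median = 22; label A = above, B = below.
Labels in order: ABAABBBBAABABABA  (n_A = 8, n_B = 8)
Step 2: Count runs R = 11.
Step 3: Under H0 (random ordering), E[R] = 2*n_A*n_B/(n_A+n_B) + 1 = 2*8*8/16 + 1 = 9.0000.
        Var[R] = 2*n_A*n_B*(2*n_A*n_B - n_A - n_B) / ((n_A+n_B)^2 * (n_A+n_B-1)) = 14336/3840 = 3.7333.
        SD[R] = 1.9322.
Step 4: Continuity-corrected z = (R - 0.5 - E[R]) / SD[R] = (11 - 0.5 - 9.0000) / 1.9322 = 0.7763.
Step 5: Two-sided p-value via normal approximation = 2*(1 - Phi(|z|)) = 0.437558.
Step 6: alpha = 0.1. fail to reject H0.

R = 11, z = 0.7763, p = 0.437558, fail to reject H0.


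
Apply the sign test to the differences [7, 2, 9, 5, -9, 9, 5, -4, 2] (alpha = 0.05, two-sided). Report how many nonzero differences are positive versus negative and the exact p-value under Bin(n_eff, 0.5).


Step 1: Discard zero differences. Original n = 9; n_eff = number of nonzero differences = 9.
Nonzero differences (with sign): +7, +2, +9, +5, -9, +9, +5, -4, +2
Step 2: Count signs: positive = 7, negative = 2.
Step 3: Under H0: P(positive) = 0.5, so the number of positives S ~ Bin(9, 0.5).
Step 4: Two-sided exact p-value = sum of Bin(9,0.5) probabilities at or below the observed probability = 0.179688.
Step 5: alpha = 0.05. fail to reject H0.

n_eff = 9, pos = 7, neg = 2, p = 0.179688, fail to reject H0.


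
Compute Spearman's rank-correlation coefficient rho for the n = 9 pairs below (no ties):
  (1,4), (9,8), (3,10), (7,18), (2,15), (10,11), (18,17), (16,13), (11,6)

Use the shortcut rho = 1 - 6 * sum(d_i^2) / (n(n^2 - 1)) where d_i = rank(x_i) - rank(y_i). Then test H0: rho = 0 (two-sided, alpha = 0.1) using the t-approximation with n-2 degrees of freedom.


Step 1: Rank x and y separately (midranks; no ties here).
rank(x): 1->1, 9->5, 3->3, 7->4, 2->2, 10->6, 18->9, 16->8, 11->7
rank(y): 4->1, 8->3, 10->4, 18->9, 15->7, 11->5, 17->8, 13->6, 6->2
Step 2: d_i = R_x(i) - R_y(i); compute d_i^2.
  (1-1)^2=0, (5-3)^2=4, (3-4)^2=1, (4-9)^2=25, (2-7)^2=25, (6-5)^2=1, (9-8)^2=1, (8-6)^2=4, (7-2)^2=25
sum(d^2) = 86.
Step 3: rho = 1 - 6*86 / (9*(9^2 - 1)) = 1 - 516/720 = 0.283333.
Step 4: Under H0, t = rho * sqrt((n-2)/(1-rho^2)) = 0.7817 ~ t(7).
Step 5: Two-sided p-value from the t-distribution with 7 df = 0.460030.
Step 6: alpha = 0.1. fail to reject H0.

rho = 0.2833, p = 0.460030, fail to reject H0 at alpha = 0.1.


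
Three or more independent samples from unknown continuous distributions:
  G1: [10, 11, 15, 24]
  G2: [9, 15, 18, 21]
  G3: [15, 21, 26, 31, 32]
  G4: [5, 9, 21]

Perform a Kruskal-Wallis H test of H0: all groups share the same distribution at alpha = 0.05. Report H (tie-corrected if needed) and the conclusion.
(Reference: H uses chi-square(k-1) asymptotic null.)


Step 1: Combine all N = 16 observations and assign midranks.
sorted (value, group, rank): (5,G4,1), (9,G2,2.5), (9,G4,2.5), (10,G1,4), (11,G1,5), (15,G1,7), (15,G2,7), (15,G3,7), (18,G2,9), (21,G2,11), (21,G3,11), (21,G4,11), (24,G1,13), (26,G3,14), (31,G3,15), (32,G3,16)
Step 2: Sum ranks within each group.
R_1 = 29 (n_1 = 4)
R_2 = 29.5 (n_2 = 4)
R_3 = 63 (n_3 = 5)
R_4 = 14.5 (n_4 = 3)
Step 3: H = 12/(N(N+1)) * sum(R_i^2/n_i) - 3(N+1)
     = 12/(16*17) * (29^2/4 + 29.5^2/4 + 63^2/5 + 14.5^2/3) - 3*17
     = 0.044118 * 1291.7 - 51
     = 5.986581.
Step 4: Ties present; correction factor C = 1 - 54/(16^3 - 16) = 0.986765. Corrected H = 5.986581 / 0.986765 = 6.066878.
Step 5: Under H0, H ~ chi^2(3); p-value = 0.108401.
Step 6: alpha = 0.05. fail to reject H0.

H = 6.0669, df = 3, p = 0.108401, fail to reject H0.
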